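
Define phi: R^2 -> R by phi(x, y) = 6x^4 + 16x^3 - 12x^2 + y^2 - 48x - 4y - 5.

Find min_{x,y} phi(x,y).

phi(x,y) separates as P(x) + Q(y) − 5, so its minimum is min P + min Q − 5.
P'(x) = 24(x - 1)(x + 1)(x + 2) vanishes at x ∈ {-2, -1, 1}; Q'(y) = 2y - 4 vanishes at y ∈ {2}.
Local minima of P (where P''>0): P(-2)=16, P(1)=-38. Local minima of Q: Q(2)=-4.
So the global minimum of phi is P(1) + Q(2) − 5 = -38 − 4 − 5 = -47, attained at (1, 2).

-47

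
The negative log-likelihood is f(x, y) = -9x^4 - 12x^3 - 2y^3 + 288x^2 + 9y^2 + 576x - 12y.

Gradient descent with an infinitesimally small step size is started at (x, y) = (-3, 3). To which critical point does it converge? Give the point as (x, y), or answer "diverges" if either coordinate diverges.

f is separable, so gradient descent decouples: x follows -∂f/∂x, y follows -∂f/∂y.
∂f/∂x = -36(x - 4)(x + 1)(x + 4); at x=-3 this is -504, so x increases.
∂f/∂y = -6(y - 2)(y - 1); at y=3 this is -12, so y increases.
The y-coordinate has no critical point in that direction and runs off to infinity.

diverges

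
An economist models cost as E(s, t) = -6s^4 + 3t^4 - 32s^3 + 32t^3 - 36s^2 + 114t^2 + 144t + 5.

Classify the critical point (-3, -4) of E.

saddle point

The mixed partial ∂²E/∂s∂t is 0, so the Hessian at any point is diag(E_ss, E_tt) = diag(-24(3s^2 + 8s + 3), 12(3t^2 + 16t + 19)).
At (-3, -4): H = diag(-144, 36).
The eigenvalues have opposite signs, so H is indefinite: a saddle point.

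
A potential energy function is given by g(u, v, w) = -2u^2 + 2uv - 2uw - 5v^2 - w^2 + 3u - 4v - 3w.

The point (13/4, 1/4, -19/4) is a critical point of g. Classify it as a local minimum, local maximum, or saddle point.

The Hessian is constant: H = [[-4, 2, -2], [2, -10, 0], [-2, 0, -2]].
Leading principal minors: Δ₁ = -4, Δ₂ = 36, Δ₃ = -32.
The minors alternate sign starting negative (−, +, −), so H is negative definite: a local maximum.

local maximum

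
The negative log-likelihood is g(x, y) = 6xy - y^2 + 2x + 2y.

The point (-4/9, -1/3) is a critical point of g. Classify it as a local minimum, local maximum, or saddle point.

saddle point

The Hessian of g is constant: H = [[0, 6], [6, -2]].
det(H) = 0·(-2) − 6² = -36.
Since det(H) < 0, H is indefinite and the critical point is a saddle point.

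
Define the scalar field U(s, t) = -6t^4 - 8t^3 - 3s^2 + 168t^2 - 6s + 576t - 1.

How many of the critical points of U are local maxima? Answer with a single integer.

U separates as a function of s plus a function of t, so ∇U=0 decouples.
∂U/∂s = -6(s + 1) = 0 at s ∈ {-1}; ∂U/∂t = -24(t - 4)(t + 2)(t + 3) = 0 at t ∈ {-3, -2, 4}.
The Hessian is diagonal: diag(U_ss, U_tt). Second derivatives: U_ss(-1)=-6; U_tt(-3)=-168, U_tt(-2)=144, U_tt(4)=-1008.
Local maxima occur where both diagonal entries negative: (-1, -3), (-1, 4). Count: 2.

2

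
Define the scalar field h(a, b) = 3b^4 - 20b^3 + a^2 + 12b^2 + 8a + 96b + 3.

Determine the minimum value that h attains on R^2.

h(a,b) separates as P(a) + Q(b) + 3, so its minimum is min P + min Q + 3.
P'(a) = 2a + 8 vanishes at a ∈ {-4}; Q'(b) = 12(b - 4)(b - 2)(b + 1) vanishes at b ∈ {-1, 2, 4}.
Local minima of P (where P''>0): P(-4)=-16. Local minima of Q: Q(-1)=-61, Q(4)=64.
So the global minimum of h is P(-4) + Q(-1) + 3 = -16 − 61 + 3 = -74, attained at (-4, -1).

-74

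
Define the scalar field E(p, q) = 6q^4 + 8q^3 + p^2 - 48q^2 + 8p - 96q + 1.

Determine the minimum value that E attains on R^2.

-239

E(p,q) separates as A(p) + B(q) + 1, so its minimum is min A + min B + 1.
A'(p) = 2p + 8 vanishes at p ∈ {-4}; B'(q) = 24(q - 2)(q + 1)(q + 2) vanishes at q ∈ {-2, -1, 2}.
Local minima of A (where A''>0): A(-4)=-16. Local minima of B: B(-2)=32, B(2)=-224.
So the global minimum of E is A(-4) + B(2) + 1 = -16 − 224 + 1 = -239, attained at (-4, 2).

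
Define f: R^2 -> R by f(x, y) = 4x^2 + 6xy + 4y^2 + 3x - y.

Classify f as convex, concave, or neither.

f is quadratic, so its Hessian is the constant matrix H = [[8, 6], [6, 8]].
det(H) = 28, tr(H) = 16.
det(H) > 0 and tr(H) > 0, so H is positive definite everywhere: convex.

convex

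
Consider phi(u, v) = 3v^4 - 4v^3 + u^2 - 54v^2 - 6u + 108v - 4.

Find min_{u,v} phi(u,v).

-472

phi(u,v) separates as P(u) + Q(v) − 4, so its minimum is min P + min Q − 4.
P'(u) = 2u - 6 vanishes at u ∈ {3}; Q'(v) = 12(v - 3)(v - 1)(v + 3) vanishes at v ∈ {-3, 1, 3}.
Local minima of P (where P''>0): P(3)=-9. Local minima of Q: Q(-3)=-459, Q(3)=-27.
So the global minimum of phi is P(3) + Q(-3) − 4 = -9 − 459 − 4 = -472, attained at (3, -3).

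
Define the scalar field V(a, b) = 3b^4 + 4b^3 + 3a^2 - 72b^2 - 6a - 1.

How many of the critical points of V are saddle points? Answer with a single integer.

1

V separates as a function of a plus a function of b, so ∇V=0 decouples.
∂V/∂a = 6(a - 1) = 0 at a ∈ {1}; ∂V/∂b = 12b(b - 3)(b + 4) = 0 at b ∈ {-4, 0, 3}.
The Hessian is diagonal: diag(V_aa, V_bb). Second derivatives: V_aa(1)=6; V_bb(-4)=336, V_bb(0)=-144, V_bb(3)=252.
Saddle points occur where the two diagonal entries have opposite signs: (1, 0). Count: 1.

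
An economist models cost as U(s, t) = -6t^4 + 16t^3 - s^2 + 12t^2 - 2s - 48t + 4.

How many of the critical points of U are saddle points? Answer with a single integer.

U separates as a function of s plus a function of t, so ∇U=0 decouples.
∂U/∂s = -2(s + 1) = 0 at s ∈ {-1}; ∂U/∂t = -24(t - 2)(t - 1)(t + 1) = 0 at t ∈ {-1, 1, 2}.
The Hessian is diagonal: diag(U_ss, U_tt). Second derivatives: U_ss(-1)=-2; U_tt(-1)=-144, U_tt(1)=48, U_tt(2)=-72.
Saddle points occur where the two diagonal entries have opposite signs: (-1, 1). Count: 1.

1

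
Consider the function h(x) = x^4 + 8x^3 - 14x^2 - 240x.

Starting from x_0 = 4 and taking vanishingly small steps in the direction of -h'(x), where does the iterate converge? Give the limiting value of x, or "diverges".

h'(x) = 4(x - 3)(x + 4)(x + 5), so h'(4) = 288.
Gradient descent moves in the -h' direction, i.e. x is decreasing.
The nearest critical point in that direction is x = 3, where h'' = 224 > 0 (a local minimum). The iterate converges there.

3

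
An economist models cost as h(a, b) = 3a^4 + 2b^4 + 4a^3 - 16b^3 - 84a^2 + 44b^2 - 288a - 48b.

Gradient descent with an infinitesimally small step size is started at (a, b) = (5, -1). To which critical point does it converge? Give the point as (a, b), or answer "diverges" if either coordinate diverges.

(4, 1)

h is separable, so gradient descent decouples: a follows -∂h/∂a, b follows -∂h/∂b.
∂h/∂a = 12(a - 4)(a + 2)(a + 3); at a=5 this is 672, so a decreases.
∂h/∂b = 8(b - 3)(b - 2)(b - 1); at b=-1 this is -192, so b increases.
a converges to its nearest critical value 4 (a local min of the a-part); b converges to 1. The iterate converges to (4, 1).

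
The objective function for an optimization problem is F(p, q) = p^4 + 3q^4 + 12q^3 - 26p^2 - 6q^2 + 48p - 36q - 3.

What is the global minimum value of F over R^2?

F(p,q) separates as A(p) + B(q) − 3, so its minimum is min A + min B − 3.
A'(p) = 4(p - 3)(p - 1)(p + 4) vanishes at p ∈ {-4, 1, 3}; B'(q) = 12(q - 1)(q + 1)(q + 3) vanishes at q ∈ {-3, -1, 1}.
Local minima of A (where A''>0): A(-4)=-352, A(3)=-9. Local minima of B: B(-3)=-27, B(1)=-27.
So the global minimum of F is A(-4) + B(-3) − 3 = -352 − 27 − 3 = -382, attained at (-4, -3).

-382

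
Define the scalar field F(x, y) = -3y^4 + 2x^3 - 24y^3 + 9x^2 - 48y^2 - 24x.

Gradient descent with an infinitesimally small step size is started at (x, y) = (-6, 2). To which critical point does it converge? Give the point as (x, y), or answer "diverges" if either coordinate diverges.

diverges

F is separable, so gradient descent decouples: x follows -∂F/∂x, y follows -∂F/∂y.
∂F/∂x = 6(x - 1)(x + 4); at x=-6 this is 84, so x decreases.
∂F/∂y = -12y(y + 2)(y + 4); at y=2 this is -576, so y increases.
The x-coordinate has no critical point in that direction and runs off to infinity.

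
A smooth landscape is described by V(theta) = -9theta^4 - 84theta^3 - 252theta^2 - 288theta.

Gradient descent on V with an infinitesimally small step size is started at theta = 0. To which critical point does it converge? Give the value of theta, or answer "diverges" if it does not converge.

diverges

V'(theta) = -36(theta + 1)(theta + 2)(theta + 4), so V'(0) = -288.
Gradient descent moves in the -V' direction, i.e. theta is increasing.
There is no critical point above theta=0, and V' keeps the same sign, so the iterate runs off to +∞.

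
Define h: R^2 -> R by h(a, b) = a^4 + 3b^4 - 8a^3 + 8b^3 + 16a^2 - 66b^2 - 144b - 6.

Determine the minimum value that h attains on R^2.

-573

h(a,b) separates as P(a) + Q(b) − 6, so its minimum is min P + min Q − 6.
P'(a) = 4a(a - 4)(a - 2) vanishes at a ∈ {0, 2, 4}; Q'(b) = 12(b - 3)(b + 1)(b + 4) vanishes at b ∈ {-4, -1, 3}.
Local minima of P (where P''>0): P(0)=0, P(4)=0. Local minima of Q: Q(-4)=-224, Q(3)=-567.
So the global minimum of h is P(0) + Q(3) − 6 = 0 − 567 − 6 = -573, attained at (0, 3).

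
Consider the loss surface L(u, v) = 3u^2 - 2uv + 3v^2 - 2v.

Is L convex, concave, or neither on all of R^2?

L is quadratic, so its Hessian is the constant matrix H = [[6, -2], [-2, 6]].
det(H) = 32, tr(H) = 12.
det(H) > 0 and tr(H) > 0, so H is positive definite everywhere: convex.

convex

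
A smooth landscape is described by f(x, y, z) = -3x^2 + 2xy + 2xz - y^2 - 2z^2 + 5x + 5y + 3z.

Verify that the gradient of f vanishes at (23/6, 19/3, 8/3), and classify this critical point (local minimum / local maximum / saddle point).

local maximum

∇f = (-6x + 2y + 2z + 5, 2x - 2y + 5, 2x - 4z + 3); substituting (23/6, 19/3, 8/3) gives ∇f = (0, 0, 0), so (23/6, 19/3, 8/3) is indeed a critical point.
The Hessian is constant: H = [[-6, 2, 2], [2, -2, 0], [2, 0, -4]].
Leading principal minors: Δ₁ = -6, Δ₂ = 8, Δ₃ = -24.
The minors alternate sign starting negative (−, +, −), so H is negative definite: a local maximum.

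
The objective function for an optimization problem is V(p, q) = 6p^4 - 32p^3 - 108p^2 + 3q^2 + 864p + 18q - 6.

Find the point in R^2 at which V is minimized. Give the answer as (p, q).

(-3, -3)

V(p,q) separates as A(p) + B(q) − 6, so its minimum is min A + min B − 6.
A'(p) = 24(p - 4)(p - 3)(p + 3) vanishes at p ∈ {-3, 3, 4}; B'(q) = 6q + 18 vanishes at q ∈ {-3}.
Local minima of A (where A''>0): A(-3)=-2214, A(4)=1216. Local minima of B: B(-3)=-27.
So the global minimum of V is A(-3) + B(-3) − 6 = -2214 − 27 − 6 = -2247, attained at (-3, -3).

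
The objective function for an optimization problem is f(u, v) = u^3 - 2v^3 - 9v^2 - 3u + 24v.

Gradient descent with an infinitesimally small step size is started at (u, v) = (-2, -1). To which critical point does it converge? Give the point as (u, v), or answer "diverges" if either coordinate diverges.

f is separable, so gradient descent decouples: u follows -∂f/∂u, v follows -∂f/∂v.
∂f/∂u = 3(u - 1)(u + 1); at u=-2 this is 9, so u decreases.
∂f/∂v = -6(v - 1)(v + 4); at v=-1 this is 36, so v decreases.
The u-coordinate has no critical point in that direction and runs off to infinity.

diverges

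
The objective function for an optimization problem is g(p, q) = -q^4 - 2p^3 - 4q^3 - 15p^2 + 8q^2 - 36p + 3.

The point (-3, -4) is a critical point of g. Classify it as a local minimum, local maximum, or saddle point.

saddle point

The mixed partial ∂²g/∂p∂q is 0, so the Hessian at any point is diag(g_pp, g_qq) = diag(-6(2p + 5), 4(-3q^2 - 6q + 4)).
At (-3, -4): H = diag(6, -80).
The eigenvalues have opposite signs, so H is indefinite: a saddle point.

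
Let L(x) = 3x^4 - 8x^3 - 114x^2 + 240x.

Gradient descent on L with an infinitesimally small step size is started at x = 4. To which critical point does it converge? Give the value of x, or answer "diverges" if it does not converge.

L'(x) = 12(x - 5)(x - 1)(x + 4), so L'(4) = -288.
Gradient descent moves in the -L' direction, i.e. x is increasing.
The nearest critical point in that direction is x = 5, where L'' = 432 > 0 (a local minimum). The iterate converges there.

5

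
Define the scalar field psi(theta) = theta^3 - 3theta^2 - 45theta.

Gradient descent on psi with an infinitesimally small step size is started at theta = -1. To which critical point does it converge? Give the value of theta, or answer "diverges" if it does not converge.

5

psi'(theta) = 3(theta - 5)(theta + 3), so psi'(-1) = -36.
Gradient descent moves in the -psi' direction, i.e. theta is increasing.
The nearest critical point in that direction is theta = 5, where psi'' = 24 > 0 (a local minimum). The iterate converges there.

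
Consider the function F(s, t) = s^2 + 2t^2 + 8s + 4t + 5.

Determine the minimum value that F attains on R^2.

F(s,t) separates as P(s) + Q(t) + 5, so its minimum is min P + min Q + 5.
P'(s) = 2s + 8 vanishes at s ∈ {-4}; Q'(t) = 4(t + 1) vanishes at t ∈ {-1}.
Local minima of P (where P''>0): P(-4)=-16. Local minima of Q: Q(-1)=-2.
So the global minimum of F is P(-4) + Q(-1) + 5 = -16 − 2 + 5 = -13, attained at (-4, -1).

-13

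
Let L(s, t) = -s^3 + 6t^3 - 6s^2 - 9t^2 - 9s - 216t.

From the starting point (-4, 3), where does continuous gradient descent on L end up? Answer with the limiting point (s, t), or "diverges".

(-3, 4)

L is separable, so gradient descent decouples: s follows -∂L/∂s, t follows -∂L/∂t.
∂L/∂s = -3(s + 1)(s + 3); at s=-4 this is -9, so s increases.
∂L/∂t = 18(t - 4)(t + 3); at t=3 this is -108, so t increases.
s converges to its nearest critical value -3 (a local min of the s-part); t converges to 4. The iterate converges to (-3, 4).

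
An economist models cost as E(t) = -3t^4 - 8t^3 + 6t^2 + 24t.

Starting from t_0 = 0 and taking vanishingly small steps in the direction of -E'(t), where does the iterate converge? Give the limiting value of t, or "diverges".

-1

E'(t) = -12(t - 1)(t + 1)(t + 2), so E'(0) = 24.
Gradient descent moves in the -E' direction, i.e. t is decreasing.
The nearest critical point in that direction is t = -1, where E'' = 24 > 0 (a local minimum). The iterate converges there.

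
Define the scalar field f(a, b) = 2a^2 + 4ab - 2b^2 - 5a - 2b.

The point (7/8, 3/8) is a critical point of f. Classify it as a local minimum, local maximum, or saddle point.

saddle point

The Hessian of f is constant: H = [[4, 4], [4, -4]].
det(H) = 4·(-4) − 4² = -32.
Since det(H) < 0, H is indefinite and the critical point is a saddle point.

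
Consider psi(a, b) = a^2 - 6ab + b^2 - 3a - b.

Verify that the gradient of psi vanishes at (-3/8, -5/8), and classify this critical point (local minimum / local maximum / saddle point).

saddle point

∇psi = (2a - 6b - 3, -6a + 2b - 1); substituting (-3/8, -5/8) gives ∇psi = (0, 0), so (-3/8, -5/8) is indeed a critical point.
The Hessian of psi is constant: H = [[2, -6], [-6, 2]].
det(H) = 2·2 − (-6)² = -32.
Since det(H) < 0, H is indefinite and the critical point is a saddle point.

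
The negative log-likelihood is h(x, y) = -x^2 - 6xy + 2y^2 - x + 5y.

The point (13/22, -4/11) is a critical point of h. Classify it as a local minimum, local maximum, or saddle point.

saddle point

The Hessian of h is constant: H = [[-2, -6], [-6, 4]].
det(H) = (-2)·4 − (-6)² = -44.
Since det(H) < 0, H is indefinite and the critical point is a saddle point.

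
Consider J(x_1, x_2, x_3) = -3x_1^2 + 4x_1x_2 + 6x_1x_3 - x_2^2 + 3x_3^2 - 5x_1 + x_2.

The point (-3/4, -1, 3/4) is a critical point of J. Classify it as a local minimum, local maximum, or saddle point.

The Hessian is constant: H = [[-6, 4, 6], [4, -2, 0], [6, 0, 6]].
Leading principal minors: Δ₁ = -6, Δ₂ = -4, Δ₃ = 48.
The minors fit neither the all-positive nor the alternating-sign pattern, so H is indefinite: a saddle point.

saddle point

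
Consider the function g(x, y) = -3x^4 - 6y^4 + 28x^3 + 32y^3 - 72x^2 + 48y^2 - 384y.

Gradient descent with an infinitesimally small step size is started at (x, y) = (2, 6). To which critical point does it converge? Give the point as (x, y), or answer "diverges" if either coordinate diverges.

g is separable, so gradient descent decouples: x follows -∂g/∂x, y follows -∂g/∂y.
∂g/∂x = -12x(x - 4)(x - 3); at x=2 this is -48, so x increases.
∂g/∂y = -24(y - 4)(y - 2)(y + 2); at y=6 this is -1536, so y increases.
The y-coordinate has no critical point in that direction and runs off to infinity.

diverges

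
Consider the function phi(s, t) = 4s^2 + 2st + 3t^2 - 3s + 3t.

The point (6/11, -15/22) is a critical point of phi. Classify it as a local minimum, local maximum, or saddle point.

local minimum

The Hessian of phi is constant: H = [[8, 2], [2, 6]].
det(H) = 8·6 − 2² = 44.
det(H) > 0 and tr(H) = 14 > 0, so H is positive definite and the point is a local minimum.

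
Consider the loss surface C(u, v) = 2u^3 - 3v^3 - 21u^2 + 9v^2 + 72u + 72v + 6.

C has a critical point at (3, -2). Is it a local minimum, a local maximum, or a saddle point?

saddle point

The mixed partial ∂²C/∂u∂v is 0, so the Hessian at any point is diag(C_uu, C_vv) = diag(6(2u - 7), 18(-v + 1)).
At (3, -2): H = diag(-6, 54).
The eigenvalues have opposite signs, so H is indefinite: a saddle point.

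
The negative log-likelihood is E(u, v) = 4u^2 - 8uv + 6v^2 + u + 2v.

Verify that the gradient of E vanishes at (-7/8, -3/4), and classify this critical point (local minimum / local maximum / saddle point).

local minimum

∇E = (8u - 8v + 1, -8u + 12v + 2); substituting (-7/8, -3/4) gives ∇E = (0, 0), so (-7/8, -3/4) is indeed a critical point.
The Hessian of E is constant: H = [[8, -8], [-8, 12]].
det(H) = 8·12 − (-8)² = 32.
det(H) > 0 and tr(H) = 20 > 0, so H is positive definite and the point is a local minimum.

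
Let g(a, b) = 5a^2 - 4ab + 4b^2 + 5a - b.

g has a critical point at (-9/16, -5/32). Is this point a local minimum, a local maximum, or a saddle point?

local minimum

The Hessian of g is constant: H = [[10, -4], [-4, 8]].
det(H) = 10·8 − (-4)² = 64.
det(H) > 0 and tr(H) = 18 > 0, so H is positive definite and the point is a local minimum.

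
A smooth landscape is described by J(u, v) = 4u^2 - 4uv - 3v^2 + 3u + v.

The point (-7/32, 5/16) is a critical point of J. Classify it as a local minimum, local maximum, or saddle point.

saddle point

The Hessian of J is constant: H = [[8, -4], [-4, -6]].
det(H) = 8·(-6) − (-4)² = -64.
Since det(H) < 0, H is indefinite and the critical point is a saddle point.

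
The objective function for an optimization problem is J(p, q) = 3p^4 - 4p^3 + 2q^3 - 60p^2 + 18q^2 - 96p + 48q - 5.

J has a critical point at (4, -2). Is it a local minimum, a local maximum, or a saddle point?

local minimum

The mixed partial ∂²J/∂p∂q is 0, so the Hessian at any point is diag(J_pp, J_qq) = diag(12(3p^2 - 2p - 10), 12(q + 3)).
At (4, -2): H = diag(360, 12).
Both eigenvalues are positive, so H is positive definite: a local minimum.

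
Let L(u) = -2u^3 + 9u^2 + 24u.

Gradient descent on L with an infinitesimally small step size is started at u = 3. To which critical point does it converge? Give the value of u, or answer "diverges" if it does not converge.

L'(u) = -6(u - 4)(u + 1), so L'(3) = 24.
Gradient descent moves in the -L' direction, i.e. u is decreasing.
The nearest critical point in that direction is u = -1, where L'' = 30 > 0 (a local minimum). The iterate converges there.

-1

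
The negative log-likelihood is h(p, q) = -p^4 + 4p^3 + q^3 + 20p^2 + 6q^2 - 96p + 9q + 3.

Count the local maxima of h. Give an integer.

2

h separates as a function of p plus a function of q, so ∇h=0 decouples.
∂h/∂p = -4(p - 4)(p - 2)(p + 3) = 0 at p ∈ {-3, 2, 4}; ∂h/∂q = 3(q + 1)(q + 3) = 0 at q ∈ {-3, -1}.
The Hessian is diagonal: diag(h_pp, h_qq). Second derivatives: h_pp(-3)=-140, h_pp(2)=40, h_pp(4)=-56; h_qq(-3)=-6, h_qq(-1)=6.
Local maxima occur where both diagonal entries negative: (-3, -3), (4, -3). Count: 2.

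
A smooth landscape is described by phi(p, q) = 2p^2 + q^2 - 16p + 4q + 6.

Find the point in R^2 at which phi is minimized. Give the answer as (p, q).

(4, -2)

phi(p,q) separates as A(p) + B(q) + 6, so its minimum is min A + min B + 6.
A'(p) = 4p - 16 vanishes at p ∈ {4}; B'(q) = 2q + 4 vanishes at q ∈ {-2}.
Local minima of A (where A''>0): A(4)=-32. Local minima of B: B(-2)=-4.
So the global minimum of phi is A(4) + B(-2) + 6 = -32 − 4 + 6 = -30, attained at (4, -2).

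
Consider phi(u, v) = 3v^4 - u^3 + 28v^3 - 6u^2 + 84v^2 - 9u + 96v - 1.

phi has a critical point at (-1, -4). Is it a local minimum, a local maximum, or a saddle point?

The mixed partial ∂²phi/∂u∂v is 0, so the Hessian at any point is diag(phi_uu, phi_vv) = diag(-6(u + 2), 12(3v^2 + 14v + 14)).
At (-1, -4): H = diag(-6, 72).
The eigenvalues have opposite signs, so H is indefinite: a saddle point.

saddle point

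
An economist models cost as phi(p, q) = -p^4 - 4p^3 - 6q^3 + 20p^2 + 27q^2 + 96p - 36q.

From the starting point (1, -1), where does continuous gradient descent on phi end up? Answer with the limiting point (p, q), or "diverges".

phi is separable, so gradient descent decouples: p follows -∂phi/∂p, q follows -∂phi/∂q.
∂phi/∂p = -4(p - 3)(p + 2)(p + 4); at p=1 this is 120, so p decreases.
∂phi/∂q = -18(q - 2)(q - 1); at q=-1 this is -108, so q increases.
p converges to its nearest critical value -2 (a local min of the p-part); q converges to 1. The iterate converges to (-2, 1).

(-2, 1)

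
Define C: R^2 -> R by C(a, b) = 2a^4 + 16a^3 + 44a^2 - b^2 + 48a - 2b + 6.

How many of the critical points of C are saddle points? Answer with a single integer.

C separates as a function of a plus a function of b, so ∇C=0 decouples.
∂C/∂a = 8(a + 1)(a + 2)(a + 3) = 0 at a ∈ {-3, -2, -1}; ∂C/∂b = -2(b + 1) = 0 at b ∈ {-1}.
The Hessian is diagonal: diag(C_aa, C_bb). Second derivatives: C_aa(-3)=16, C_aa(-2)=-8, C_aa(-1)=16; C_bb(-1)=-2.
Saddle points occur where the two diagonal entries have opposite signs: (-3, -1), (-1, -1). Count: 2.

2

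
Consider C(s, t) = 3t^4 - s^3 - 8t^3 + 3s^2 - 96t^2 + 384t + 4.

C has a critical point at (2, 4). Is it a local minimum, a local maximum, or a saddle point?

saddle point

The mixed partial ∂²C/∂s∂t is 0, so the Hessian at any point is diag(C_ss, C_tt) = diag(6(-s + 1), 12(3t^2 - 4t - 16)).
At (2, 4): H = diag(-6, 192).
The eigenvalues have opposite signs, so H is indefinite: a saddle point.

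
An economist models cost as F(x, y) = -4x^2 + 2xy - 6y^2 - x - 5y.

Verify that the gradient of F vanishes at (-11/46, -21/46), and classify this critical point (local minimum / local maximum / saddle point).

∇F = (-8x + 2y - 1, 2x - 12y - 5); substituting (-11/46, -21/46) gives ∇F = (0, 0), so (-11/46, -21/46) is indeed a critical point.
The Hessian of F is constant: H = [[-8, 2], [2, -12]].
det(H) = (-8)·(-12) − 2² = 92.
det(H) > 0 and tr(H) = -20 < 0, so H is negative definite and the point is a local maximum.

local maximum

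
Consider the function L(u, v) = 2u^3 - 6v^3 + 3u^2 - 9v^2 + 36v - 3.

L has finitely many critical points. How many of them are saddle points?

2

L separates as a function of u plus a function of v, so ∇L=0 decouples.
∂L/∂u = 6u(u + 1) = 0 at u ∈ {-1, 0}; ∂L/∂v = -18(v - 1)(v + 2) = 0 at v ∈ {-2, 1}.
The Hessian is diagonal: diag(L_uu, L_vv). Second derivatives: L_uu(-1)=-6, L_uu(0)=6; L_vv(-2)=54, L_vv(1)=-54.
Saddle points occur where the two diagonal entries have opposite signs: (-1, -2), (0, 1). Count: 2.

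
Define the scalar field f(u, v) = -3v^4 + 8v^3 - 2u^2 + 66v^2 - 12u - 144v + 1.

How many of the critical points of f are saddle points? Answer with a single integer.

f separates as a function of u plus a function of v, so ∇f=0 decouples.
∂f/∂u = -4(u + 3) = 0 at u ∈ {-3}; ∂f/∂v = -12(v - 4)(v - 1)(v + 3) = 0 at v ∈ {-3, 1, 4}.
The Hessian is diagonal: diag(f_uu, f_vv). Second derivatives: f_uu(-3)=-4; f_vv(-3)=-336, f_vv(1)=144, f_vv(4)=-252.
Saddle points occur where the two diagonal entries have opposite signs: (-3, 1). Count: 1.

1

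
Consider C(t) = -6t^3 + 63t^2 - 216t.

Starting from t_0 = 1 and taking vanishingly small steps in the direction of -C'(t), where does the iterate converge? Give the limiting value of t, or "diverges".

C'(t) = -18(t - 4)(t - 3), so C'(1) = -108.
Gradient descent moves in the -C' direction, i.e. t is increasing.
The nearest critical point in that direction is t = 3, where C'' = 18 > 0 (a local minimum). The iterate converges there.

3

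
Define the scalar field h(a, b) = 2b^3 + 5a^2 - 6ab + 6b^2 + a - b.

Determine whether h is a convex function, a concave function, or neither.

neither

The term 2b^3 is cubic, so the Hessian is not constant.
∂²h/∂b² = 12b + 12, which takes both signs as b varies (negative for sufficiently negative b). A diagonal entry of the Hessian changing sign means the Hessian is neither positive- nor negative-semidefinite on all of R^2.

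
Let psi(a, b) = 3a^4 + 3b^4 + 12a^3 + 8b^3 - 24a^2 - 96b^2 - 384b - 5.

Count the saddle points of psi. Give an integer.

psi separates as a function of a plus a function of b, so ∇psi=0 decouples.
∂psi/∂a = 12a(a - 1)(a + 4) = 0 at a ∈ {-4, 0, 1}; ∂psi/∂b = 12(b - 4)(b + 2)(b + 4) = 0 at b ∈ {-4, -2, 4}.
The Hessian is diagonal: diag(psi_aa, psi_bb). Second derivatives: psi_aa(-4)=240, psi_aa(0)=-48, psi_aa(1)=60; psi_bb(-4)=192, psi_bb(-2)=-144, psi_bb(4)=576.
Saddle points occur where the two diagonal entries have opposite signs: (-4, -2), (0, -4), (0, 4), (1, -2). Count: 4.

4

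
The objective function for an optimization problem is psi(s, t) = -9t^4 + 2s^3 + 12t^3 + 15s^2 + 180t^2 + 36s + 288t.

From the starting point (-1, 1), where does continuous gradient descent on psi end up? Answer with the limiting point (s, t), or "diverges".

psi is separable, so gradient descent decouples: s follows -∂psi/∂s, t follows -∂psi/∂t.
∂psi/∂s = 6(s + 2)(s + 3); at s=-1 this is 12, so s decreases.
∂psi/∂t = -36(t - 4)(t + 1)(t + 2); at t=1 this is 648, so t decreases.
s converges to its nearest critical value -2 (a local min of the s-part); t converges to -1. The iterate converges to (-2, -1).

(-2, -1)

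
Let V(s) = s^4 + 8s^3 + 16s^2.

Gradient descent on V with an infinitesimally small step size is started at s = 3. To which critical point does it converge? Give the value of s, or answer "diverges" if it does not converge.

V'(s) = 4s(s + 2)(s + 4), so V'(3) = 420.
Gradient descent moves in the -V' direction, i.e. s is decreasing.
The nearest critical point in that direction is s = 0, where V'' = 32 > 0 (a local minimum). The iterate converges there.

0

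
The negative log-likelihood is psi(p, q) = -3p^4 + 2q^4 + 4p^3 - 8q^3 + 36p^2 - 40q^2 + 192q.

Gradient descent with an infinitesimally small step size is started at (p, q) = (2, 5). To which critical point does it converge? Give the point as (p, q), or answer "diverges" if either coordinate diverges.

(0, 4)

psi is separable, so gradient descent decouples: p follows -∂psi/∂p, q follows -∂psi/∂q.
∂psi/∂p = -12p(p - 3)(p + 2); at p=2 this is 96, so p decreases.
∂psi/∂q = 8(q - 4)(q - 2)(q + 3); at q=5 this is 192, so q decreases.
p converges to its nearest critical value 0 (a local min of the p-part); q converges to 4. The iterate converges to (0, 4).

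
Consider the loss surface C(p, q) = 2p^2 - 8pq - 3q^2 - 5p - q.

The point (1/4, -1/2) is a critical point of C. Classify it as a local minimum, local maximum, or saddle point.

The Hessian of C is constant: H = [[4, -8], [-8, -6]].
det(H) = 4·(-6) − (-8)² = -88.
Since det(H) < 0, H is indefinite and the critical point is a saddle point.

saddle point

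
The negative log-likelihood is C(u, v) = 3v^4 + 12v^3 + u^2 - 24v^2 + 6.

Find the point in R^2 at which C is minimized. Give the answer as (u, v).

C(u,v) separates as P(u) + Q(v) + 6, so its minimum is min P + min Q + 6.
P'(u) = 2u vanishes at u ∈ {0}; Q'(v) = 12v(v - 1)(v + 4) vanishes at v ∈ {-4, 0, 1}.
Local minima of P (where P''>0): P(0)=0. Local minima of Q: Q(-4)=-384, Q(1)=-9.
So the global minimum of C is P(0) + Q(-4) + 6 = 0 − 384 + 6 = -378, attained at (0, -4).

(0, -4)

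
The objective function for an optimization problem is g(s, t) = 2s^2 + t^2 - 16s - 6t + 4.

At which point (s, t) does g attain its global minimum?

g(s,t) separates as P(s) + Q(t) + 4, so its minimum is min P + min Q + 4.
P'(s) = 4s - 16 vanishes at s ∈ {4}; Q'(t) = 2(t - 3) vanishes at t ∈ {3}.
Local minima of P (where P''>0): P(4)=-32. Local minima of Q: Q(3)=-9.
So the global minimum of g is P(4) + Q(3) + 4 = -32 − 9 + 4 = -37, attained at (4, 3).

(4, 3)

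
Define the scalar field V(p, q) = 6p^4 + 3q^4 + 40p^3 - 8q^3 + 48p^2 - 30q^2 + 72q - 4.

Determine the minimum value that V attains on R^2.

V(p,q) separates as A(p) + B(q) − 4, so its minimum is min A + min B − 4.
A'(p) = 24p(p + 1)(p + 4) vanishes at p ∈ {-4, -1, 0}; B'(q) = 12(q - 3)(q - 1)(q + 2) vanishes at q ∈ {-2, 1, 3}.
Local minima of A (where A''>0): A(-4)=-256, A(0)=0. Local minima of B: B(-2)=-152, B(3)=-27.
So the global minimum of V is A(-4) + B(-2) − 4 = -256 − 152 − 4 = -412, attained at (-4, -2).

-412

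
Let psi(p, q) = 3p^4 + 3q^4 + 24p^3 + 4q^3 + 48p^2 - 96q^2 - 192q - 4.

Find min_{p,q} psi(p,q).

-1284

psi(p,q) separates as A(p) + B(q) − 4, so its minimum is min A + min B − 4.
A'(p) = 12p(p + 2)(p + 4) vanishes at p ∈ {-4, -2, 0}; B'(q) = 12(q - 4)(q + 1)(q + 4) vanishes at q ∈ {-4, -1, 4}.
Local minima of A (where A''>0): A(-4)=0, A(0)=0. Local minima of B: B(-4)=-256, B(4)=-1280.
So the global minimum of psi is A(-4) + B(4) − 4 = 0 − 1280 − 4 = -1284, attained at (-4, 4).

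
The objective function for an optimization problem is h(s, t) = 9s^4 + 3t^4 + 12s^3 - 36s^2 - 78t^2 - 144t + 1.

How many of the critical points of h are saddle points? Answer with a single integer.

h separates as a function of s plus a function of t, so ∇h=0 decouples.
∂h/∂s = 36s(s - 1)(s + 2) = 0 at s ∈ {-2, 0, 1}; ∂h/∂t = 12(t - 4)(t + 1)(t + 3) = 0 at t ∈ {-3, -1, 4}.
The Hessian is diagonal: diag(h_ss, h_tt). Second derivatives: h_ss(-2)=216, h_ss(0)=-72, h_ss(1)=108; h_tt(-3)=168, h_tt(-1)=-120, h_tt(4)=420.
Saddle points occur where the two diagonal entries have opposite signs: (-2, -1), (0, -3), (0, 4), (1, -1). Count: 4.

4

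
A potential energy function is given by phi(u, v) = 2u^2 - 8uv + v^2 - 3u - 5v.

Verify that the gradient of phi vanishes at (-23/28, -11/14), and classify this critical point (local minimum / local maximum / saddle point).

∇phi = (4u - 8v - 3, -8u + 2v - 5); substituting (-23/28, -11/14) gives ∇phi = (0, 0), so (-23/28, -11/14) is indeed a critical point.
The Hessian of phi is constant: H = [[4, -8], [-8, 2]].
det(H) = 4·2 − (-8)² = -56.
Since det(H) < 0, H is indefinite and the critical point is a saddle point.

saddle point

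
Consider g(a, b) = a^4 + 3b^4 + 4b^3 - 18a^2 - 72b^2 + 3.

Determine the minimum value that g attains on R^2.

-718

g(a,b) separates as P(a) + Q(b) + 3, so its minimum is min P + min Q + 3.
P'(a) = 4a(a - 3)(a + 3) vanishes at a ∈ {-3, 0, 3}; Q'(b) = 12b(b - 3)(b + 4) vanishes at b ∈ {-4, 0, 3}.
Local minima of P (where P''>0): P(-3)=-81, P(3)=-81. Local minima of Q: Q(-4)=-640, Q(3)=-297.
So the global minimum of g is P(-3) + Q(-4) + 3 = -81 − 640 + 3 = -718, attained at (-3, -4).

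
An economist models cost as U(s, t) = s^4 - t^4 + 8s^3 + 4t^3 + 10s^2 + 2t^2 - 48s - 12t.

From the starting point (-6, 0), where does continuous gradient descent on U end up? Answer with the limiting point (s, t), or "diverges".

U is separable, so gradient descent decouples: s follows -∂U/∂s, t follows -∂U/∂t.
∂U/∂s = 4(s - 1)(s + 3)(s + 4); at s=-6 this is -168, so s increases.
∂U/∂t = -4(t - 3)(t - 1)(t + 1); at t=0 this is -12, so t increases.
s converges to its nearest critical value -4 (a local min of the s-part); t converges to 1. The iterate converges to (-4, 1).

(-4, 1)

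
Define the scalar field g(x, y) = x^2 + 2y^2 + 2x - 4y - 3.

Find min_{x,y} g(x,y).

-6

g(x,y) separates as P(x) + Q(y) − 3, so its minimum is min P + min Q − 3.
P'(x) = 2x + 2 vanishes at x ∈ {-1}; Q'(y) = 4y - 4 vanishes at y ∈ {1}.
Local minima of P (where P''>0): P(-1)=-1. Local minima of Q: Q(1)=-2.
So the global minimum of g is P(-1) + Q(1) − 3 = -1 − 2 − 3 = -6, attained at (-1, 1).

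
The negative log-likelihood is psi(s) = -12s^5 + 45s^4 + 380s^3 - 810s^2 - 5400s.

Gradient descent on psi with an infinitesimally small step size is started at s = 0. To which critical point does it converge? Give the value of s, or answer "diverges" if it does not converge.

psi'(s) = -60(s - 5)(s - 3)(s + 2)(s + 3), so psi'(0) = -5400.
Gradient descent moves in the -psi' direction, i.e. s is increasing.
The nearest critical point in that direction is s = 3, where psi'' = 3600 > 0 (a local minimum). The iterate converges there.

3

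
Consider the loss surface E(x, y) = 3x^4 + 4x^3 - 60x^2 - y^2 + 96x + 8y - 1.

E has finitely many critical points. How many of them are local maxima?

E separates as a function of x plus a function of y, so ∇E=0 decouples.
∂E/∂x = 12(x - 2)(x - 1)(x + 4) = 0 at x ∈ {-4, 1, 2}; ∂E/∂y = -2(y - 4) = 0 at y ∈ {4}.
The Hessian is diagonal: diag(E_xx, E_yy). Second derivatives: E_xx(-4)=360, E_xx(1)=-60, E_xx(2)=72; E_yy(4)=-2.
Local maxima occur where both diagonal entries negative: (1, 4). Count: 1.

1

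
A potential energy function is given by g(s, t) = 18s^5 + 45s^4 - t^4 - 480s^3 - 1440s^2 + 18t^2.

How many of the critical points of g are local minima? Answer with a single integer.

2

g separates as a function of s plus a function of t, so ∇g=0 decouples.
∂g/∂s = 90s(s - 4)(s + 2)(s + 4) = 0 at s ∈ {-4, -2, 0, 4}; ∂g/∂t = -4t(t - 3)(t + 3) = 0 at t ∈ {-3, 0, 3}.
The Hessian is diagonal: diag(g_ss, g_tt). Second derivatives: g_ss(-4)=-5760, g_ss(-2)=2160, g_ss(0)=-2880, g_ss(4)=17280; g_tt(-3)=-72, g_tt(0)=36, g_tt(3)=-72.
Local minima occur where both diagonal entries positive: (-2, 0), (4, 0). Count: 2.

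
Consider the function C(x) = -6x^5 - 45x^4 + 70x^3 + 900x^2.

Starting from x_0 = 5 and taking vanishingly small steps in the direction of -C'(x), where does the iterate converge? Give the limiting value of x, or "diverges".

diverges

C'(x) = -30x(x - 3)(x + 4)(x + 5), so C'(5) = -27000.
Gradient descent moves in the -C' direction, i.e. x is increasing.
There is no critical point above x=5, and C' keeps the same sign, so the iterate runs off to +∞.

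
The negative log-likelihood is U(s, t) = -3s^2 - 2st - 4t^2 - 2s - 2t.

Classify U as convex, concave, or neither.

concave

U is quadratic, so its Hessian is the constant matrix H = [[-6, -2], [-2, -8]].
det(H) = 44, tr(H) = -14.
det(H) > 0 and tr(H) < 0, so H is negative definite everywhere: concave.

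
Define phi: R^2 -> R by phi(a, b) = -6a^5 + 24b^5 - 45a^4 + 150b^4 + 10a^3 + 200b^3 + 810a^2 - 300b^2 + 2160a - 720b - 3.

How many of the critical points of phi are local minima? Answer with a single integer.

phi separates as a function of a plus a function of b, so ∇phi=0 decouples.
∂phi/∂a = -30(a - 3)(a + 2)(a + 3)(a + 4) = 0 at a ∈ {-4, -3, -2, 3}; ∂phi/∂b = 120(b - 1)(b + 1)(b + 2)(b + 3) = 0 at b ∈ {-3, -2, -1, 1}.
The Hessian is diagonal: diag(phi_aa, phi_bb). Second derivatives: phi_aa(-4)=420, phi_aa(-3)=-180, phi_aa(-2)=300, phi_aa(3)=-6300; phi_bb(-3)=-960, phi_bb(-2)=360, phi_bb(-1)=-480, phi_bb(1)=2880.
Local minima occur where both diagonal entries positive: (-4, -2), (-4, 1), (-2, -2), (-2, 1). Count: 4.

4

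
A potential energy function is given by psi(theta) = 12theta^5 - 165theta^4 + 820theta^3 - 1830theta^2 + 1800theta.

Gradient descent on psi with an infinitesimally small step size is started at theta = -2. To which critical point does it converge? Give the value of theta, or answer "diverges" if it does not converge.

psi'(theta) = 60(theta - 5)(theta - 3)(theta - 2)(theta - 1), so psi'(-2) = 25200.
Gradient descent moves in the -psi' direction, i.e. theta is decreasing.
There is no critical point below theta=-2, and psi' keeps the same sign, so the iterate runs off to −∞.

diverges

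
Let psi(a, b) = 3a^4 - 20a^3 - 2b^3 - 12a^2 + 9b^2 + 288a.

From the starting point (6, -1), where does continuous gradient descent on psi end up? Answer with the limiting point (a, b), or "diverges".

psi is separable, so gradient descent decouples: a follows -∂psi/∂a, b follows -∂psi/∂b.
∂psi/∂a = 12(a - 4)(a - 3)(a + 2); at a=6 this is 576, so a decreases.
∂psi/∂b = -6b(b - 3); at b=-1 this is -24, so b increases.
a converges to its nearest critical value 4 (a local min of the a-part); b converges to 0. The iterate converges to (4, 0).

(4, 0)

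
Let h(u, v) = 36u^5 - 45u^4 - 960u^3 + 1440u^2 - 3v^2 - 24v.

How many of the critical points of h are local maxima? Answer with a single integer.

h separates as a function of u plus a function of v, so ∇h=0 decouples.
∂h/∂u = 180u(u - 4)(u - 1)(u + 4) = 0 at u ∈ {-4, 0, 1, 4}; ∂h/∂v = -6(v + 4) = 0 at v ∈ {-4}.
The Hessian is diagonal: diag(h_uu, h_vv). Second derivatives: h_uu(-4)=-28800, h_uu(0)=2880, h_uu(1)=-2700, h_uu(4)=17280; h_vv(-4)=-6.
Local maxima occur where both diagonal entries negative: (-4, -4), (1, -4). Count: 2.

2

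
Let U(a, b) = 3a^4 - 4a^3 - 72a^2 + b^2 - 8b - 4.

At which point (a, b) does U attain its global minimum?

U(a,b) separates as P(a) + Q(b) − 4, so its minimum is min P + min Q − 4.
P'(a) = 12a(a - 4)(a + 3) vanishes at a ∈ {-3, 0, 4}; Q'(b) = 2b - 8 vanishes at b ∈ {4}.
Local minima of P (where P''>0): P(-3)=-297, P(4)=-640. Local minima of Q: Q(4)=-16.
So the global minimum of U is P(4) + Q(4) − 4 = -640 − 16 − 4 = -660, attained at (4, 4).

(4, 4)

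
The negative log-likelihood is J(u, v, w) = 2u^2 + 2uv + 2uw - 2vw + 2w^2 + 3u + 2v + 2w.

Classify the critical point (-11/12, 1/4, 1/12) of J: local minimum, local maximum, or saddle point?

The Hessian is constant: H = [[4, 2, 2], [2, 0, -2], [2, -2, 4]].
Leading principal minors: Δ₁ = 4, Δ₂ = -4, Δ₃ = -48.
The minors fit neither the all-positive nor the alternating-sign pattern, so H is indefinite: a saddle point.

saddle point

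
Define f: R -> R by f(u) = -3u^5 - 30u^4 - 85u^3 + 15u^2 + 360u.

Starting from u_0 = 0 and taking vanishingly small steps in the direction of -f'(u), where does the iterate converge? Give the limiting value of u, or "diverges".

-2

f'(u) = -15(u - 1)(u + 2)(u + 3)(u + 4), so f'(0) = 360.
Gradient descent moves in the -f' direction, i.e. u is decreasing.
The nearest critical point in that direction is u = -2, where f'' = 90 > 0 (a local minimum). The iterate converges there.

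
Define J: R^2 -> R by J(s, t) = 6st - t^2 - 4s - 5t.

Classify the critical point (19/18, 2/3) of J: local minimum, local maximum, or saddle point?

saddle point

The Hessian of J is constant: H = [[0, 6], [6, -2]].
det(H) = 0·(-2) − 6² = -36.
Since det(H) < 0, H is indefinite and the critical point is a saddle point.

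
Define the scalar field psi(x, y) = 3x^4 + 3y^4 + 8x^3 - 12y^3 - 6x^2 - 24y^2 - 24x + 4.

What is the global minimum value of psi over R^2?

-399

psi(x,y) separates as P(x) + Q(y) + 4, so its minimum is min P + min Q + 4.
P'(x) = 12(x - 1)(x + 1)(x + 2) vanishes at x ∈ {-2, -1, 1}; Q'(y) = 12y(y - 4)(y + 1) vanishes at y ∈ {-1, 0, 4}.
Local minima of P (where P''>0): P(-2)=8, P(1)=-19. Local minima of Q: Q(-1)=-9, Q(4)=-384.
So the global minimum of psi is P(1) + Q(4) + 4 = -19 − 384 + 4 = -399, attained at (1, 4).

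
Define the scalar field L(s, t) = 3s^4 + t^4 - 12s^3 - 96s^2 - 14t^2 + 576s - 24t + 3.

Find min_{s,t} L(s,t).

L(s,t) separates as P(s) + Q(t) + 3, so its minimum is min P + min Q + 3.
P'(s) = 12(s - 4)(s - 3)(s + 4) vanishes at s ∈ {-4, 3, 4}; Q'(t) = 4(t - 3)(t + 1)(t + 2) vanishes at t ∈ {-2, -1, 3}.
Local minima of P (where P''>0): P(-4)=-2304, P(4)=768. Local minima of Q: Q(-2)=8, Q(3)=-117.
So the global minimum of L is P(-4) + Q(3) + 3 = -2304 − 117 + 3 = -2418, attained at (-4, 3).

-2418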